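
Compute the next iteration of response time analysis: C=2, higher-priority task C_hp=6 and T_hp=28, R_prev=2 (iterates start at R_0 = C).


R_next = C + ceil(R_prev / T_hp) * C_hp
ceil(2 / 28) = ceil(0.0714) = 1
Interference = 1 * 6 = 6
R_next = 2 + 6 = 8

8


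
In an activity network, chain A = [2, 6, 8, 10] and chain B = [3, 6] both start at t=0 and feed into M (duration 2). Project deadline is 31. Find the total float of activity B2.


Forward pass: ES(B2) = sum of predecessors on chain B = 3
EF = ES + duration = 3 + 6 = 9
Backward pass: LF(M) = deadline = 31; LS(M) = 31 - 2 = 29
LF(B2) = LS(M) - sum(successors on chain B) = 29 - 0 = 29
LS = LF - duration = 29 - 6 = 23
Total float = LS - ES = 23 - 3 = 20

20


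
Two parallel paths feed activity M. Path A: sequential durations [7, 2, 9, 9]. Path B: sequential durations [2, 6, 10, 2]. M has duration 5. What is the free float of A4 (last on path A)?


ES(A4) = sum of predecessors on chain A = 18
EF(A4) = ES + duration = 18 + 9 = 27
Successor of A4 is M. ES(M) = max(sum(A), sum(B)) = max(27, 20) = 27
Free float = ES(successor) - EF(current) = 27 - 27 = 0

0


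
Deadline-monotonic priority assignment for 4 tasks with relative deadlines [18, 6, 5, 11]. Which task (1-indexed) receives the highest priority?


Sort tasks by relative deadline (ascending):
  Task 3: deadline = 5
  Task 2: deadline = 6
  Task 4: deadline = 11
  Task 1: deadline = 18
Priority order (highest first): [3, 2, 4, 1]
Highest priority task = 3

3


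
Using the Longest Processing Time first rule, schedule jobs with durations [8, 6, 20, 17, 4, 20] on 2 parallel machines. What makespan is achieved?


Sort jobs in decreasing order (LPT): [20, 20, 17, 8, 6, 4]
Assign each job to the least loaded machine:
  Machine 1: jobs [20, 17], load = 37
  Machine 2: jobs [20, 8, 6, 4], load = 38
Makespan = max load = 38

38


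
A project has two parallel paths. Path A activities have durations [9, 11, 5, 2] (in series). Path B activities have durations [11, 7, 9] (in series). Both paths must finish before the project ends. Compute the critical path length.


Path A total = 9 + 11 + 5 + 2 = 27
Path B total = 11 + 7 + 9 = 27
Critical path = longest path = max(27, 27) = 27

27


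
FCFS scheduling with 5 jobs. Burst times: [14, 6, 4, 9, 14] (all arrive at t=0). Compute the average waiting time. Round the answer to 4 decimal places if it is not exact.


FCFS order (as given): [14, 6, 4, 9, 14]
Waiting times:
  Job 1: wait = 0
  Job 2: wait = 14
  Job 3: wait = 20
  Job 4: wait = 24
  Job 5: wait = 33
Sum of waiting times = 91
Average waiting time = 91/5 = 18.2

18.2


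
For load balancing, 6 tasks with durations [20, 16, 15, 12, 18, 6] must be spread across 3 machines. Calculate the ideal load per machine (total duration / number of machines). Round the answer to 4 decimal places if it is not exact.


Total processing time = 20 + 16 + 15 + 12 + 18 + 6 = 87
Number of machines = 3
Ideal balanced load = 87 / 3 = 29.0

29.0


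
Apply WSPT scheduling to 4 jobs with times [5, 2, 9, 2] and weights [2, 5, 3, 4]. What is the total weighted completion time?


Compute p/w ratios and sort ascending (WSPT): [(2, 5), (2, 4), (5, 2), (9, 3)]
Compute weighted completion times:
  Job (p=2,w=5): C=2, w*C=5*2=10
  Job (p=2,w=4): C=4, w*C=4*4=16
  Job (p=5,w=2): C=9, w*C=2*9=18
  Job (p=9,w=3): C=18, w*C=3*18=54
Total weighted completion time = 98

98


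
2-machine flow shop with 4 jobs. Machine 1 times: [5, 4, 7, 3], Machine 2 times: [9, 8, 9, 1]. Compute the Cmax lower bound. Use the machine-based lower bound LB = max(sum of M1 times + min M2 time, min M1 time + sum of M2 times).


LB1 = sum(M1 times) + min(M2 times) = 19 + 1 = 20
LB2 = min(M1 times) + sum(M2 times) = 3 + 27 = 30
Lower bound = max(LB1, LB2) = max(20, 30) = 30

30


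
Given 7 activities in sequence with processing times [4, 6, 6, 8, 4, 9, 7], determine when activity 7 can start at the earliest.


Activity 7 starts after activities 1 through 6 complete.
Predecessor durations: [4, 6, 6, 8, 4, 9]
ES = 4 + 6 + 6 + 8 + 4 + 9 = 37

37


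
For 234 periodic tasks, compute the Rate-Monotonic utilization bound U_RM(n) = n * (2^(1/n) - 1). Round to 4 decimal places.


Compute 2^(1/234) = 1.0029665590
Subtract 1: 1.0029665590 - 1 = 0.0029665590
Multiply by n: 234 * 0.0029665590 = 0.6941748060
Round to 4 dp: 0.6942

0.6942


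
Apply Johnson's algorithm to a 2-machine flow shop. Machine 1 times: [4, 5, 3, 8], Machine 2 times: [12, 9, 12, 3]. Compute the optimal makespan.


Apply Johnson's rule:
  Group 1 (a <= b): [(3, 3, 12), (1, 4, 12), (2, 5, 9)]
  Group 2 (a > b): [(4, 8, 3)]
Optimal job order: [3, 1, 2, 4]
Schedule:
  Job 3: M1 done at 3, M2 done at 15
  Job 1: M1 done at 7, M2 done at 27
  Job 2: M1 done at 12, M2 done at 36
  Job 4: M1 done at 20, M2 done at 39
Makespan = 39

39


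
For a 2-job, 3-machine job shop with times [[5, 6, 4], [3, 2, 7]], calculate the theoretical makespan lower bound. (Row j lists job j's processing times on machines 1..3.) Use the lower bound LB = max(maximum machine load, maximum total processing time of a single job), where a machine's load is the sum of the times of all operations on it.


Machine loads:
  Machine 1: 5 + 3 = 8
  Machine 2: 6 + 2 = 8
  Machine 3: 4 + 7 = 11
Max machine load = 11
Job totals:
  Job 1: 15
  Job 2: 12
Max job total = 15
Lower bound = max(11, 15) = 15

15


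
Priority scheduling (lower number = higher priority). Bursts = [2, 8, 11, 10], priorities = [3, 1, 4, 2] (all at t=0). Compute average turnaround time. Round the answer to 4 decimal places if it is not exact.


Sort by priority (ascending = highest first):
Order: [(1, 8), (2, 10), (3, 2), (4, 11)]
Completion times:
  Priority 1, burst=8, C=8
  Priority 2, burst=10, C=18
  Priority 3, burst=2, C=20
  Priority 4, burst=11, C=31
Average turnaround = 77/4 = 19.25

19.25


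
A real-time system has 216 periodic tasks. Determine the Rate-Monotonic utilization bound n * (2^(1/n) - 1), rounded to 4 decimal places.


Compute 2^(1/216) = 1.0032141691
Subtract 1: 1.0032141691 - 1 = 0.0032141691
Multiply by n: 216 * 0.0032141691 = 0.6942605256
Round to 4 dp: 0.6943

0.6943


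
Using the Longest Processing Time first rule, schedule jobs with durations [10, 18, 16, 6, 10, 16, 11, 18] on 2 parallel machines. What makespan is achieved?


Sort jobs in decreasing order (LPT): [18, 18, 16, 16, 11, 10, 10, 6]
Assign each job to the least loaded machine:
  Machine 1: jobs [18, 16, 11, 6], load = 51
  Machine 2: jobs [18, 16, 10, 10], load = 54
Makespan = max load = 54

54


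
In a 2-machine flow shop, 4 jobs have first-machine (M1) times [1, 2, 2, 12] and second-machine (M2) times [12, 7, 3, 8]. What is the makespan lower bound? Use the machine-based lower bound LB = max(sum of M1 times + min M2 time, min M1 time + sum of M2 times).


LB1 = sum(M1 times) + min(M2 times) = 17 + 3 = 20
LB2 = min(M1 times) + sum(M2 times) = 1 + 30 = 31
Lower bound = max(LB1, LB2) = max(20, 31) = 31

31


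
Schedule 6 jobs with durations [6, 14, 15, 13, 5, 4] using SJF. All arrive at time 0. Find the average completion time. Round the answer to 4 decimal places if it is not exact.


SJF order (ascending): [4, 5, 6, 13, 14, 15]
Completion times:
  Job 1: burst=4, C=4
  Job 2: burst=5, C=9
  Job 3: burst=6, C=15
  Job 4: burst=13, C=28
  Job 5: burst=14, C=42
  Job 6: burst=15, C=57
Average completion = 155/6 = 25.8333

25.8333


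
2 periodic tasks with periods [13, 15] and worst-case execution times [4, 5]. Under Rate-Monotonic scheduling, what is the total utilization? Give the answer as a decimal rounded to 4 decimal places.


Compute individual utilizations (exact fractions):
  Task 1: C/T = 4/13 (approx. 0.3077)
  Task 2: C/T = 5/15 = 1/3 (approx. 0.3333)
Total utilization U = 4/13 + 1/3 = 25/39
Rounded to 4 decimal places: U = 0.6410
RM (Liu & Layland) bound for 2 tasks = 0.828427; compare with U = 25/39 (approx. 0.641026)
U <= bound, so schedulable by RM sufficient condition.

0.6410


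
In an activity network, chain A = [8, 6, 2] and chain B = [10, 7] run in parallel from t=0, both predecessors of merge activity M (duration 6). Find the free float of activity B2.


ES(B2) = sum of predecessors on chain B = 10
EF(B2) = ES + duration = 10 + 7 = 17
Successor of B2 is M. ES(M) = max(sum(A), sum(B)) = max(16, 17) = 17
Free float = ES(successor) - EF(current) = 17 - 17 = 0

0


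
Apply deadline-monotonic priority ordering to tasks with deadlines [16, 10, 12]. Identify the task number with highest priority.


Sort tasks by relative deadline (ascending):
  Task 2: deadline = 10
  Task 3: deadline = 12
  Task 1: deadline = 16
Priority order (highest first): [2, 3, 1]
Highest priority task = 2

2


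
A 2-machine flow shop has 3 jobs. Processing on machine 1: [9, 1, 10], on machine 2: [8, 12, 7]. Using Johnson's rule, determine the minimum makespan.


Apply Johnson's rule:
  Group 1 (a <= b): [(2, 1, 12)]
  Group 2 (a > b): [(1, 9, 8), (3, 10, 7)]
Optimal job order: [2, 1, 3]
Schedule:
  Job 2: M1 done at 1, M2 done at 13
  Job 1: M1 done at 10, M2 done at 21
  Job 3: M1 done at 20, M2 done at 28
Makespan = 28

28


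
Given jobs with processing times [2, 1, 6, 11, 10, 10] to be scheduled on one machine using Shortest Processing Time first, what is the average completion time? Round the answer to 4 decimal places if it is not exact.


Sort jobs by processing time (SPT order): [1, 2, 6, 10, 10, 11]
Compute completion times sequentially:
  Job 1: processing = 1, completes at 1
  Job 2: processing = 2, completes at 3
  Job 3: processing = 6, completes at 9
  Job 4: processing = 10, completes at 19
  Job 5: processing = 10, completes at 29
  Job 6: processing = 11, completes at 40
Sum of completion times = 101
Average completion time = 101/6 = 16.8333

16.8333


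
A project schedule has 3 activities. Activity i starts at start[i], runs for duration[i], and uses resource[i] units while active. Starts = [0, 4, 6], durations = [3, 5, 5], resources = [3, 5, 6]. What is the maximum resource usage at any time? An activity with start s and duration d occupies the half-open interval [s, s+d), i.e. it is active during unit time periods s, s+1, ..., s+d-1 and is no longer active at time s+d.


Each activity i is active on [start_i, start_i + duration_i).
Compute total resource usage per time slot:
  t=0: active resources = [3], total = 3
  t=1: active resources = [3], total = 3
  t=2: active resources = [3], total = 3
  t=3: active resources = [], total = 0
  t=4: active resources = [5], total = 5
  t=5: active resources = [5], total = 5
  t=6: active resources = [5, 6], total = 11
  t=7: active resources = [5, 6], total = 11
  t=8: active resources = [5, 6], total = 11
  t=9: active resources = [6], total = 6
  t=10: active resources = [6], total = 6
Peak resource demand = 11

11


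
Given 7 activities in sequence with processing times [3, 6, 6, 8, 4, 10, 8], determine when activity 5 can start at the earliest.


Activity 5 starts after activities 1 through 4 complete.
Predecessor durations: [3, 6, 6, 8]
ES = 3 + 6 + 6 + 8 = 23

23


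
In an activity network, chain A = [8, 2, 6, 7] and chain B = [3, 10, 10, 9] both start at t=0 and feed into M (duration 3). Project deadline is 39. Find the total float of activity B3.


Forward pass: ES(B3) = sum of predecessors on chain B = 13
EF = ES + duration = 13 + 10 = 23
Backward pass: LF(M) = deadline = 39; LS(M) = 39 - 3 = 36
LF(B3) = LS(M) - sum(successors on chain B) = 36 - 9 = 27
LS = LF - duration = 27 - 10 = 17
Total float = LS - ES = 17 - 13 = 4

4


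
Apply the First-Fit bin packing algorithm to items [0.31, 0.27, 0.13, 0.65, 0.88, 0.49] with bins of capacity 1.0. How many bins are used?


Place items sequentially using First-Fit:
  Item 0.31 -> new Bin 1
  Item 0.27 -> Bin 1 (now 0.58)
  Item 0.13 -> Bin 1 (now 0.71)
  Item 0.65 -> new Bin 2
  Item 0.88 -> new Bin 3
  Item 0.49 -> new Bin 4
Total bins used = 4

4


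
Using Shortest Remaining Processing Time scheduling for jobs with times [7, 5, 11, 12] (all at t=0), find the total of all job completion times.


Since all jobs arrive at t=0, SRPT equals SPT ordering.
SPT order: [5, 7, 11, 12]
Completion times:
  Job 1: p=5, C=5
  Job 2: p=7, C=12
  Job 3: p=11, C=23
  Job 4: p=12, C=35
Total completion time = 5 + 12 + 23 + 35 = 75

75


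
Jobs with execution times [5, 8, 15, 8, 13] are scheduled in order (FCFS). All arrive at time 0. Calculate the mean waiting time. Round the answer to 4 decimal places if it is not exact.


FCFS order (as given): [5, 8, 15, 8, 13]
Waiting times:
  Job 1: wait = 0
  Job 2: wait = 5
  Job 3: wait = 13
  Job 4: wait = 28
  Job 5: wait = 36
Sum of waiting times = 82
Average waiting time = 82/5 = 16.4

16.4


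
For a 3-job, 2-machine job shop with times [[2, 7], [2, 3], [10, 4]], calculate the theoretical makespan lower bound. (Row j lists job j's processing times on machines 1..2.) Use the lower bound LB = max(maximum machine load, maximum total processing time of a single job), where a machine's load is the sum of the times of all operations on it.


Machine loads:
  Machine 1: 2 + 2 + 10 = 14
  Machine 2: 7 + 3 + 4 = 14
Max machine load = 14
Job totals:
  Job 1: 9
  Job 2: 5
  Job 3: 14
Max job total = 14
Lower bound = max(14, 14) = 14

14


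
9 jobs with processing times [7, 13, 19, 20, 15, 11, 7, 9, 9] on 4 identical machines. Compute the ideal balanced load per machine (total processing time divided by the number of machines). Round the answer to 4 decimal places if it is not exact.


Total processing time = 7 + 13 + 19 + 20 + 15 + 11 + 7 + 9 + 9 = 110
Number of machines = 4
Ideal balanced load = 110 / 4 = 27.5

27.5


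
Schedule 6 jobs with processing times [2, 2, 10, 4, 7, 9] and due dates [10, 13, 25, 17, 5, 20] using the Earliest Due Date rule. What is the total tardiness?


Sort by due date (EDD order): [(7, 5), (2, 10), (2, 13), (4, 17), (9, 20), (10, 25)]
Compute completion times and tardiness:
  Job 1: p=7, d=5, C=7, tardiness=max(0,7-5)=2
  Job 2: p=2, d=10, C=9, tardiness=max(0,9-10)=0
  Job 3: p=2, d=13, C=11, tardiness=max(0,11-13)=0
  Job 4: p=4, d=17, C=15, tardiness=max(0,15-17)=0
  Job 5: p=9, d=20, C=24, tardiness=max(0,24-20)=4
  Job 6: p=10, d=25, C=34, tardiness=max(0,34-25)=9
Total tardiness = 15

15


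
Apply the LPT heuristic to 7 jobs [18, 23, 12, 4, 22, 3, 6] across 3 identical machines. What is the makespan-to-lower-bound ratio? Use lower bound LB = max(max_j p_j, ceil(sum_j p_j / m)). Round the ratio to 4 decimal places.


LPT order: [23, 22, 18, 12, 6, 4, 3]
Machine loads after assignment: [30, 28, 30]
LPT makespan = 30
Lower bound = max(max_job, ceil(total/3)) = max(23, 30) = 30
Ratio = 30 / 30 = 1.0

1.0


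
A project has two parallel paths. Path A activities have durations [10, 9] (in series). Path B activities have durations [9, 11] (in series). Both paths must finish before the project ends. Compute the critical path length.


Path A total = 10 + 9 = 19
Path B total = 9 + 11 = 20
Critical path = longest path = max(19, 20) = 20

20


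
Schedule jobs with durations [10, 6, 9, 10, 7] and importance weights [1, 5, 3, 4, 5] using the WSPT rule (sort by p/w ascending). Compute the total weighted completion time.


Compute p/w ratios and sort ascending (WSPT): [(6, 5), (7, 5), (10, 4), (9, 3), (10, 1)]
Compute weighted completion times:
  Job (p=6,w=5): C=6, w*C=5*6=30
  Job (p=7,w=5): C=13, w*C=5*13=65
  Job (p=10,w=4): C=23, w*C=4*23=92
  Job (p=9,w=3): C=32, w*C=3*32=96
  Job (p=10,w=1): C=42, w*C=1*42=42
Total weighted completion time = 325

325


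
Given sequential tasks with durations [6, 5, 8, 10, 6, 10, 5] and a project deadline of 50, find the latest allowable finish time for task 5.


LF(activity 5) = deadline - sum of successor durations
Successors: activities 6 through 7 with durations [10, 5]
Sum of successor durations = 15
LF = 50 - 15 = 35

35


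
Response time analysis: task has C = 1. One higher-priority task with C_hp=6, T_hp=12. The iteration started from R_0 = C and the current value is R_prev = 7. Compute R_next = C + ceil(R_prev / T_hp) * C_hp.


R_next = C + ceil(R_prev / T_hp) * C_hp
ceil(7 / 12) = ceil(0.5833) = 1
Interference = 1 * 6 = 6
R_next = 1 + 6 = 7
R_next = R_prev, so the iteration has converged (response time = 7).

7


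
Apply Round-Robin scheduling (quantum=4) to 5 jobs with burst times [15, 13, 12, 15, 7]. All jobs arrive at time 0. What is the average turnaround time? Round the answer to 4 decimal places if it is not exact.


Time quantum = 4
Execution trace:
  J1 runs 4 units, time = 4
  J2 runs 4 units, time = 8
  J3 runs 4 units, time = 12
  J4 runs 4 units, time = 16
  J5 runs 4 units, time = 20
  J1 runs 4 units, time = 24
  J2 runs 4 units, time = 28
  J3 runs 4 units, time = 32
  J4 runs 4 units, time = 36
  J5 runs 3 units, time = 39
  J1 runs 4 units, time = 43
  J2 runs 4 units, time = 47
  J3 runs 4 units, time = 51
  J4 runs 4 units, time = 55
  J1 runs 3 units, time = 58
  J2 runs 1 units, time = 59
  J4 runs 3 units, time = 62
Finish times: [58, 59, 51, 62, 39]
Average turnaround = 269/5 = 53.8

53.8


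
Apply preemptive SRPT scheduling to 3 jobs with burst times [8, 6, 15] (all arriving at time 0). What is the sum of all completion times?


Since all jobs arrive at t=0, SRPT equals SPT ordering.
SPT order: [6, 8, 15]
Completion times:
  Job 1: p=6, C=6
  Job 2: p=8, C=14
  Job 3: p=15, C=29
Total completion time = 6 + 14 + 29 = 49

49


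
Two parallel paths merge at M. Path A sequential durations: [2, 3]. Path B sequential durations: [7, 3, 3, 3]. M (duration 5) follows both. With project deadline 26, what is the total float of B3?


Forward pass: ES(B3) = sum of predecessors on chain B = 10
EF = ES + duration = 10 + 3 = 13
Backward pass: LF(M) = deadline = 26; LS(M) = 26 - 5 = 21
LF(B3) = LS(M) - sum(successors on chain B) = 21 - 3 = 18
LS = LF - duration = 18 - 3 = 15
Total float = LS - ES = 15 - 10 = 5

5


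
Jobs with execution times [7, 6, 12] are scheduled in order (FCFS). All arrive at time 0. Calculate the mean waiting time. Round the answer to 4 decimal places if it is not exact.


FCFS order (as given): [7, 6, 12]
Waiting times:
  Job 1: wait = 0
  Job 2: wait = 7
  Job 3: wait = 13
Sum of waiting times = 20
Average waiting time = 20/3 = 6.6667

6.6667


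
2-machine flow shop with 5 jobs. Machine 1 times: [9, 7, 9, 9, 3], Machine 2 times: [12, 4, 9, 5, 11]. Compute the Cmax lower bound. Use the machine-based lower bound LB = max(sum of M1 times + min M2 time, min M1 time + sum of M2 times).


LB1 = sum(M1 times) + min(M2 times) = 37 + 4 = 41
LB2 = min(M1 times) + sum(M2 times) = 3 + 41 = 44
Lower bound = max(LB1, LB2) = max(41, 44) = 44

44


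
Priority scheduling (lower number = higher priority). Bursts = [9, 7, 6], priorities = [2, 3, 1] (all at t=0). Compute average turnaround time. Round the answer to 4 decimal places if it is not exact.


Sort by priority (ascending = highest first):
Order: [(1, 6), (2, 9), (3, 7)]
Completion times:
  Priority 1, burst=6, C=6
  Priority 2, burst=9, C=15
  Priority 3, burst=7, C=22
Average turnaround = 43/3 = 14.3333

14.3333


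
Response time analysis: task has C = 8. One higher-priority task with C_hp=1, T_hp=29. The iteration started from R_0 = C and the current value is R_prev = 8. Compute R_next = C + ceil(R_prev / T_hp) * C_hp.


R_next = C + ceil(R_prev / T_hp) * C_hp
ceil(8 / 29) = ceil(0.2759) = 1
Interference = 1 * 1 = 1
R_next = 8 + 1 = 9

9


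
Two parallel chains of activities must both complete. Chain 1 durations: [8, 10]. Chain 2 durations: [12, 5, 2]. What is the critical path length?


Path A total = 8 + 10 = 18
Path B total = 12 + 5 + 2 = 19
Critical path = longest path = max(18, 19) = 19

19


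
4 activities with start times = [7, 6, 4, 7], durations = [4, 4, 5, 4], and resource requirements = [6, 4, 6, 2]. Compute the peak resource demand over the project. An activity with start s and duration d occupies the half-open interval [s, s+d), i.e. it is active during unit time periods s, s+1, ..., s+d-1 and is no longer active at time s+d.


Each activity i is active on [start_i, start_i + duration_i).
Compute total resource usage per time slot:
  t=0: active resources = [], total = 0
  t=1: active resources = [], total = 0
  t=2: active resources = [], total = 0
  t=3: active resources = [], total = 0
  t=4: active resources = [6], total = 6
  t=5: active resources = [6], total = 6
  t=6: active resources = [4, 6], total = 10
  t=7: active resources = [6, 4, 6, 2], total = 18
  t=8: active resources = [6, 4, 6, 2], total = 18
  t=9: active resources = [6, 4, 2], total = 12
  t=10: active resources = [6, 2], total = 8
Peak resource demand = 18

18


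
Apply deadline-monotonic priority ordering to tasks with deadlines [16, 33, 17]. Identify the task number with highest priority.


Sort tasks by relative deadline (ascending):
  Task 1: deadline = 16
  Task 3: deadline = 17
  Task 2: deadline = 33
Priority order (highest first): [1, 3, 2]
Highest priority task = 1

1


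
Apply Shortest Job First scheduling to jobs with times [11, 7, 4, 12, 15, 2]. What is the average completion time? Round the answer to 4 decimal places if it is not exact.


SJF order (ascending): [2, 4, 7, 11, 12, 15]
Completion times:
  Job 1: burst=2, C=2
  Job 2: burst=4, C=6
  Job 3: burst=7, C=13
  Job 4: burst=11, C=24
  Job 5: burst=12, C=36
  Job 6: burst=15, C=51
Average completion = 132/6 = 22.0

22.0


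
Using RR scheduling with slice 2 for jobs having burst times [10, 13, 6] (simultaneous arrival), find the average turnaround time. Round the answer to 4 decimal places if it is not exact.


Time quantum = 2
Execution trace:
  J1 runs 2 units, time = 2
  J2 runs 2 units, time = 4
  J3 runs 2 units, time = 6
  J1 runs 2 units, time = 8
  J2 runs 2 units, time = 10
  J3 runs 2 units, time = 12
  J1 runs 2 units, time = 14
  J2 runs 2 units, time = 16
  J3 runs 2 units, time = 18
  J1 runs 2 units, time = 20
  J2 runs 2 units, time = 22
  J1 runs 2 units, time = 24
  J2 runs 2 units, time = 26
  J2 runs 2 units, time = 28
  J2 runs 1 units, time = 29
Finish times: [24, 29, 18]
Average turnaround = 71/3 = 23.6667

23.6667


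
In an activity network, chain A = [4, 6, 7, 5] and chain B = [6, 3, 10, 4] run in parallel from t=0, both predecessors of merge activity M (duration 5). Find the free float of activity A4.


ES(A4) = sum of predecessors on chain A = 17
EF(A4) = ES + duration = 17 + 5 = 22
Successor of A4 is M. ES(M) = max(sum(A), sum(B)) = max(22, 23) = 23
Free float = ES(successor) - EF(current) = 23 - 22 = 1

1


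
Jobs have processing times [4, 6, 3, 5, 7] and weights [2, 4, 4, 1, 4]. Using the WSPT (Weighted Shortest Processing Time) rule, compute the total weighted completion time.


Compute p/w ratios and sort ascending (WSPT): [(3, 4), (6, 4), (7, 4), (4, 2), (5, 1)]
Compute weighted completion times:
  Job (p=3,w=4): C=3, w*C=4*3=12
  Job (p=6,w=4): C=9, w*C=4*9=36
  Job (p=7,w=4): C=16, w*C=4*16=64
  Job (p=4,w=2): C=20, w*C=2*20=40
  Job (p=5,w=1): C=25, w*C=1*25=25
Total weighted completion time = 177

177


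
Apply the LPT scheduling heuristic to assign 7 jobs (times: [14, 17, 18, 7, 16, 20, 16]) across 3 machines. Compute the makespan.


Sort jobs in decreasing order (LPT): [20, 18, 17, 16, 16, 14, 7]
Assign each job to the least loaded machine:
  Machine 1: jobs [20, 14], load = 34
  Machine 2: jobs [18, 16], load = 34
  Machine 3: jobs [17, 16, 7], load = 40
Makespan = max load = 40

40


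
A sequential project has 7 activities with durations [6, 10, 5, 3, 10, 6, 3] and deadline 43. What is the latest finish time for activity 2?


LF(activity 2) = deadline - sum of successor durations
Successors: activities 3 through 7 with durations [5, 3, 10, 6, 3]
Sum of successor durations = 27
LF = 43 - 27 = 16

16


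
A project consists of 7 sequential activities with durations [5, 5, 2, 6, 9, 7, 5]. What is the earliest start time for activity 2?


Activity 2 starts after activities 1 through 1 complete.
Predecessor durations: [5]
ES = 5 = 5

5


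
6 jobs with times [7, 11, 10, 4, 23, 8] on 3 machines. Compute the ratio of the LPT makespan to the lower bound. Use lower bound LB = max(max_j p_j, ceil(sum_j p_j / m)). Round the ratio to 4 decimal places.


LPT order: [23, 11, 10, 8, 7, 4]
Machine loads after assignment: [23, 22, 18]
LPT makespan = 23
Lower bound = max(max_job, ceil(total/3)) = max(23, 21) = 23
Ratio = 23 / 23 = 1.0

1.0


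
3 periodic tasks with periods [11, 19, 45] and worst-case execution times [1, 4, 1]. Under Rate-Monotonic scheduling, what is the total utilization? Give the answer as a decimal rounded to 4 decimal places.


Compute individual utilizations (exact fractions):
  Task 1: C/T = 1/11 (approx. 0.0909)
  Task 2: C/T = 4/19 (approx. 0.2105)
  Task 3: C/T = 1/45 (approx. 0.0222)
Total utilization U = 1/11 + 4/19 + 1/45 = 3044/9405
Rounded to 4 decimal places: U = 0.3237
RM (Liu & Layland) bound for 3 tasks = 0.779763; compare with U = 3044/9405 (approx. 0.323658)
U <= bound, so schedulable by RM sufficient condition.

0.3237


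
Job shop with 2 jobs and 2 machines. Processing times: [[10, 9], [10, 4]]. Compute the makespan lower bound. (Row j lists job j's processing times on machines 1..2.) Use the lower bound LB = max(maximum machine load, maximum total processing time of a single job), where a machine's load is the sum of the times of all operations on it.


Machine loads:
  Machine 1: 10 + 10 = 20
  Machine 2: 9 + 4 = 13
Max machine load = 20
Job totals:
  Job 1: 19
  Job 2: 14
Max job total = 19
Lower bound = max(20, 19) = 20

20


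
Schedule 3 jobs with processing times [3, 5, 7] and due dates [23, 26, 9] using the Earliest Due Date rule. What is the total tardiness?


Sort by due date (EDD order): [(7, 9), (3, 23), (5, 26)]
Compute completion times and tardiness:
  Job 1: p=7, d=9, C=7, tardiness=max(0,7-9)=0
  Job 2: p=3, d=23, C=10, tardiness=max(0,10-23)=0
  Job 3: p=5, d=26, C=15, tardiness=max(0,15-26)=0
Total tardiness = 0

0


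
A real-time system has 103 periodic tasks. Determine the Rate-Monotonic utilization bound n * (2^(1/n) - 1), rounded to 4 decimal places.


Compute 2^(1/103) = 1.0067522788
Subtract 1: 1.0067522788 - 1 = 0.0067522788
Multiply by n: 103 * 0.0067522788 = 0.6954847164
Round to 4 dp: 0.6955

0.6955


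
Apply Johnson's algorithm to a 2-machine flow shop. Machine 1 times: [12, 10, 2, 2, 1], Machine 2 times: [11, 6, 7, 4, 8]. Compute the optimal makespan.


Apply Johnson's rule:
  Group 1 (a <= b): [(5, 1, 8), (3, 2, 7), (4, 2, 4)]
  Group 2 (a > b): [(1, 12, 11), (2, 10, 6)]
Optimal job order: [5, 3, 4, 1, 2]
Schedule:
  Job 5: M1 done at 1, M2 done at 9
  Job 3: M1 done at 3, M2 done at 16
  Job 4: M1 done at 5, M2 done at 20
  Job 1: M1 done at 17, M2 done at 31
  Job 2: M1 done at 27, M2 done at 37
Makespan = 37

37


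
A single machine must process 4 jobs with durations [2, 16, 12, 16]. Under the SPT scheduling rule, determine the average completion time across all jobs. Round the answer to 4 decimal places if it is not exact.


Sort jobs by processing time (SPT order): [2, 12, 16, 16]
Compute completion times sequentially:
  Job 1: processing = 2, completes at 2
  Job 2: processing = 12, completes at 14
  Job 3: processing = 16, completes at 30
  Job 4: processing = 16, completes at 46
Sum of completion times = 92
Average completion time = 92/4 = 23.0

23.0


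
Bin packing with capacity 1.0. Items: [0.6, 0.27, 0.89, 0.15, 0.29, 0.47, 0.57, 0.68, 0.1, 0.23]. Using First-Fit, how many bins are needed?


Place items sequentially using First-Fit:
  Item 0.6 -> new Bin 1
  Item 0.27 -> Bin 1 (now 0.87)
  Item 0.89 -> new Bin 2
  Item 0.15 -> new Bin 3
  Item 0.29 -> Bin 3 (now 0.44)
  Item 0.47 -> Bin 3 (now 0.91)
  Item 0.57 -> new Bin 4
  Item 0.68 -> new Bin 5
  Item 0.1 -> Bin 1 (now 0.97)
  Item 0.23 -> Bin 4 (now 0.8)
Total bins used = 5

5


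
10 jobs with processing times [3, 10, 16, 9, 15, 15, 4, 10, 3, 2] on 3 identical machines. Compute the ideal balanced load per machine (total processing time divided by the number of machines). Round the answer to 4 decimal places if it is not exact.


Total processing time = 3 + 10 + 16 + 9 + 15 + 15 + 4 + 10 + 3 + 2 = 87
Number of machines = 3
Ideal balanced load = 87 / 3 = 29.0

29.0


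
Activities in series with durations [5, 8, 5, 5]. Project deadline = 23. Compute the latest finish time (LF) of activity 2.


LF(activity 2) = deadline - sum of successor durations
Successors: activities 3 through 4 with durations [5, 5]
Sum of successor durations = 10
LF = 23 - 10 = 13

13


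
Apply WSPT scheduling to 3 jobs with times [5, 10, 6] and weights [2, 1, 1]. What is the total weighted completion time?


Compute p/w ratios and sort ascending (WSPT): [(5, 2), (6, 1), (10, 1)]
Compute weighted completion times:
  Job (p=5,w=2): C=5, w*C=2*5=10
  Job (p=6,w=1): C=11, w*C=1*11=11
  Job (p=10,w=1): C=21, w*C=1*21=21
Total weighted completion time = 42

42


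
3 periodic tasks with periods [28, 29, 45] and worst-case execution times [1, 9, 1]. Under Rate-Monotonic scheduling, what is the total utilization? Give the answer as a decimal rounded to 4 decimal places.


Compute individual utilizations (exact fractions):
  Task 1: C/T = 1/28 (approx. 0.0357)
  Task 2: C/T = 9/29 (approx. 0.3103)
  Task 3: C/T = 1/45 (approx. 0.0222)
Total utilization U = 1/28 + 9/29 + 1/45 = 13457/36540
Rounded to 4 decimal places: U = 0.3683
RM (Liu & Layland) bound for 3 tasks = 0.779763; compare with U = 13457/36540 (approx. 0.368281)
U <= bound, so schedulable by RM sufficient condition.

0.3683


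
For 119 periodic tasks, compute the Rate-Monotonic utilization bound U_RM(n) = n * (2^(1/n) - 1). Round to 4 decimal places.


Compute 2^(1/119) = 1.0058417632
Subtract 1: 1.0058417632 - 1 = 0.0058417632
Multiply by n: 119 * 0.0058417632 = 0.6951698208
Round to 4 dp: 0.6952

0.6952


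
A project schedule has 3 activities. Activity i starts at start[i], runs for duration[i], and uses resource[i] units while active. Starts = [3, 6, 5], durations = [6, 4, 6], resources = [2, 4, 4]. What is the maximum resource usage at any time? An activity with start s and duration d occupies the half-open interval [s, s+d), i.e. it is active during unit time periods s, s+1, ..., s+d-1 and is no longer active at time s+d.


Each activity i is active on [start_i, start_i + duration_i).
Compute total resource usage per time slot:
  t=0: active resources = [], total = 0
  t=1: active resources = [], total = 0
  t=2: active resources = [], total = 0
  t=3: active resources = [2], total = 2
  t=4: active resources = [2], total = 2
  t=5: active resources = [2, 4], total = 6
  t=6: active resources = [2, 4, 4], total = 10
  t=7: active resources = [2, 4, 4], total = 10
  t=8: active resources = [2, 4, 4], total = 10
  t=9: active resources = [4, 4], total = 8
  t=10: active resources = [4], total = 4
Peak resource demand = 10

10


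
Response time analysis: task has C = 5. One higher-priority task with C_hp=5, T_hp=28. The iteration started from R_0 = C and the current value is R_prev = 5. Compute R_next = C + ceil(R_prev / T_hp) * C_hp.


R_next = C + ceil(R_prev / T_hp) * C_hp
ceil(5 / 28) = ceil(0.1786) = 1
Interference = 1 * 5 = 5
R_next = 5 + 5 = 10

10


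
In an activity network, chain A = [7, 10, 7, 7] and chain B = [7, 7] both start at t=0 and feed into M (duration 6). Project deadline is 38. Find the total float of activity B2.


Forward pass: ES(B2) = sum of predecessors on chain B = 7
EF = ES + duration = 7 + 7 = 14
Backward pass: LF(M) = deadline = 38; LS(M) = 38 - 6 = 32
LF(B2) = LS(M) - sum(successors on chain B) = 32 - 0 = 32
LS = LF - duration = 32 - 7 = 25
Total float = LS - ES = 25 - 7 = 18

18


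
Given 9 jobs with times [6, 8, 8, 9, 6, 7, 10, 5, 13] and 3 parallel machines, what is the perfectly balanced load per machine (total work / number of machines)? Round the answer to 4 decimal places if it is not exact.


Total processing time = 6 + 8 + 8 + 9 + 6 + 7 + 10 + 5 + 13 = 72
Number of machines = 3
Ideal balanced load = 72 / 3 = 24.0

24.0


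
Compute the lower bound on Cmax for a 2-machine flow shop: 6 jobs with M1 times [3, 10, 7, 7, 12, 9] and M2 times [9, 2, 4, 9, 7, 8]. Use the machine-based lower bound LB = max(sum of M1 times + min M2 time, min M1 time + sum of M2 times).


LB1 = sum(M1 times) + min(M2 times) = 48 + 2 = 50
LB2 = min(M1 times) + sum(M2 times) = 3 + 39 = 42
Lower bound = max(LB1, LB2) = max(50, 42) = 50

50


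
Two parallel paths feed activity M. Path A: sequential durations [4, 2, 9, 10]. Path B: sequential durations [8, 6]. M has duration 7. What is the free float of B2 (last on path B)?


ES(B2) = sum of predecessors on chain B = 8
EF(B2) = ES + duration = 8 + 6 = 14
Successor of B2 is M. ES(M) = max(sum(A), sum(B)) = max(25, 14) = 25
Free float = ES(successor) - EF(current) = 25 - 14 = 11

11


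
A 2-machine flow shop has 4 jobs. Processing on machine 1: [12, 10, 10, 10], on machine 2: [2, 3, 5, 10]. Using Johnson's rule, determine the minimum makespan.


Apply Johnson's rule:
  Group 1 (a <= b): [(4, 10, 10)]
  Group 2 (a > b): [(3, 10, 5), (2, 10, 3), (1, 12, 2)]
Optimal job order: [4, 3, 2, 1]
Schedule:
  Job 4: M1 done at 10, M2 done at 20
  Job 3: M1 done at 20, M2 done at 25
  Job 2: M1 done at 30, M2 done at 33
  Job 1: M1 done at 42, M2 done at 44
Makespan = 44

44


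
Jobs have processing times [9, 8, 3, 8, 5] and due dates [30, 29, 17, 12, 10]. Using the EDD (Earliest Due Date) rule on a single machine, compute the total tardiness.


Sort by due date (EDD order): [(5, 10), (8, 12), (3, 17), (8, 29), (9, 30)]
Compute completion times and tardiness:
  Job 1: p=5, d=10, C=5, tardiness=max(0,5-10)=0
  Job 2: p=8, d=12, C=13, tardiness=max(0,13-12)=1
  Job 3: p=3, d=17, C=16, tardiness=max(0,16-17)=0
  Job 4: p=8, d=29, C=24, tardiness=max(0,24-29)=0
  Job 5: p=9, d=30, C=33, tardiness=max(0,33-30)=3
Total tardiness = 4

4


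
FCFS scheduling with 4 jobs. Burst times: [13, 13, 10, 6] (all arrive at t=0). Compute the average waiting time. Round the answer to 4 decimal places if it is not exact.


FCFS order (as given): [13, 13, 10, 6]
Waiting times:
  Job 1: wait = 0
  Job 2: wait = 13
  Job 3: wait = 26
  Job 4: wait = 36
Sum of waiting times = 75
Average waiting time = 75/4 = 18.75

18.75


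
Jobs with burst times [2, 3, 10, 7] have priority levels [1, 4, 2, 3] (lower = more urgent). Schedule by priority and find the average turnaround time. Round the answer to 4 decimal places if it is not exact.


Sort by priority (ascending = highest first):
Order: [(1, 2), (2, 10), (3, 7), (4, 3)]
Completion times:
  Priority 1, burst=2, C=2
  Priority 2, burst=10, C=12
  Priority 3, burst=7, C=19
  Priority 4, burst=3, C=22
Average turnaround = 55/4 = 13.75

13.75


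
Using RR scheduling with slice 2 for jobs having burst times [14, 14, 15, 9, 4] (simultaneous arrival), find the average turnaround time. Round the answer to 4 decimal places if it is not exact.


Time quantum = 2
Execution trace:
  J1 runs 2 units, time = 2
  J2 runs 2 units, time = 4
  J3 runs 2 units, time = 6
  J4 runs 2 units, time = 8
  J5 runs 2 units, time = 10
  J1 runs 2 units, time = 12
  J2 runs 2 units, time = 14
  J3 runs 2 units, time = 16
  J4 runs 2 units, time = 18
  J5 runs 2 units, time = 20
  J1 runs 2 units, time = 22
  J2 runs 2 units, time = 24
  J3 runs 2 units, time = 26
  J4 runs 2 units, time = 28
  J1 runs 2 units, time = 30
  J2 runs 2 units, time = 32
  J3 runs 2 units, time = 34
  J4 runs 2 units, time = 36
  J1 runs 2 units, time = 38
  J2 runs 2 units, time = 40
  J3 runs 2 units, time = 42
  J4 runs 1 units, time = 43
  J1 runs 2 units, time = 45
  J2 runs 2 units, time = 47
  J3 runs 2 units, time = 49
  J1 runs 2 units, time = 51
  J2 runs 2 units, time = 53
  J3 runs 2 units, time = 55
  J3 runs 1 units, time = 56
Finish times: [51, 53, 56, 43, 20]
Average turnaround = 223/5 = 44.6

44.6


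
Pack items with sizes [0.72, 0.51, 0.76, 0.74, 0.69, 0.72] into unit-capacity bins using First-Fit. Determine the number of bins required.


Place items sequentially using First-Fit:
  Item 0.72 -> new Bin 1
  Item 0.51 -> new Bin 2
  Item 0.76 -> new Bin 3
  Item 0.74 -> new Bin 4
  Item 0.69 -> new Bin 5
  Item 0.72 -> new Bin 6
Total bins used = 6

6


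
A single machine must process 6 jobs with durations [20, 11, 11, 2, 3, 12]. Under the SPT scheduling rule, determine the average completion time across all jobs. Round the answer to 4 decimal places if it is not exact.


Sort jobs by processing time (SPT order): [2, 3, 11, 11, 12, 20]
Compute completion times sequentially:
  Job 1: processing = 2, completes at 2
  Job 2: processing = 3, completes at 5
  Job 3: processing = 11, completes at 16
  Job 4: processing = 11, completes at 27
  Job 5: processing = 12, completes at 39
  Job 6: processing = 20, completes at 59
Sum of completion times = 148
Average completion time = 148/6 = 24.6667

24.6667


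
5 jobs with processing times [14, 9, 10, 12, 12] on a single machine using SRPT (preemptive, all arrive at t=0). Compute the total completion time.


Since all jobs arrive at t=0, SRPT equals SPT ordering.
SPT order: [9, 10, 12, 12, 14]
Completion times:
  Job 1: p=9, C=9
  Job 2: p=10, C=19
  Job 3: p=12, C=31
  Job 4: p=12, C=43
  Job 5: p=14, C=57
Total completion time = 9 + 19 + 31 + 43 + 57 = 159

159


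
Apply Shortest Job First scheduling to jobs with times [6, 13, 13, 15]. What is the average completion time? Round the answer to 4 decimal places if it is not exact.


SJF order (ascending): [6, 13, 13, 15]
Completion times:
  Job 1: burst=6, C=6
  Job 2: burst=13, C=19
  Job 3: burst=13, C=32
  Job 4: burst=15, C=47
Average completion = 104/4 = 26.0

26.0


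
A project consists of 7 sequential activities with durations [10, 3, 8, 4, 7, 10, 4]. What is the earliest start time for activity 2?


Activity 2 starts after activities 1 through 1 complete.
Predecessor durations: [10]
ES = 10 = 10

10


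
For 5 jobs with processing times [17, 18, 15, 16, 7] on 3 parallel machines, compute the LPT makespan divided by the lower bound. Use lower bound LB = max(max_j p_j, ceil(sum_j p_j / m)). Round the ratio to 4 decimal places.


LPT order: [18, 17, 16, 15, 7]
Machine loads after assignment: [18, 24, 31]
LPT makespan = 31
Lower bound = max(max_job, ceil(total/3)) = max(18, 25) = 25
Ratio = 31 / 25 = 1.24

1.24


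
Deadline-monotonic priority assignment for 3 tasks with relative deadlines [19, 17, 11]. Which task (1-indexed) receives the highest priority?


Sort tasks by relative deadline (ascending):
  Task 3: deadline = 11
  Task 2: deadline = 17
  Task 1: deadline = 19
Priority order (highest first): [3, 2, 1]
Highest priority task = 3

3


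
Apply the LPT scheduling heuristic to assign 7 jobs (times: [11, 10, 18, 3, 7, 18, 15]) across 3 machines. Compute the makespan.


Sort jobs in decreasing order (LPT): [18, 18, 15, 11, 10, 7, 3]
Assign each job to the least loaded machine:
  Machine 1: jobs [18, 10], load = 28
  Machine 2: jobs [18, 7, 3], load = 28
  Machine 3: jobs [15, 11], load = 26
Makespan = max load = 28

28


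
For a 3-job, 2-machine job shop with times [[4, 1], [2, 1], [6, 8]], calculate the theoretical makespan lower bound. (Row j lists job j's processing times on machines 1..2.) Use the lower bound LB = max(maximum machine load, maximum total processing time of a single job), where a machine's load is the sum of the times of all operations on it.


Machine loads:
  Machine 1: 4 + 2 + 6 = 12
  Machine 2: 1 + 1 + 8 = 10
Max machine load = 12
Job totals:
  Job 1: 5
  Job 2: 3
  Job 3: 14
Max job total = 14
Lower bound = max(12, 14) = 14

14


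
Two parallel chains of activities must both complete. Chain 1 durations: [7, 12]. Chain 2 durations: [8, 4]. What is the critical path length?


Path A total = 7 + 12 = 19
Path B total = 8 + 4 = 12
Critical path = longest path = max(19, 12) = 19

19
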